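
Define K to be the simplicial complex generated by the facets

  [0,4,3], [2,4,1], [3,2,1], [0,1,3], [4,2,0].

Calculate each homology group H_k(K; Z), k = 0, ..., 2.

H_0 ≅ Z,  H_1 ≅ Z,  H_2 = 0.

Take the total order 0 < 1 < 2 < 3 < 4 on the vertex set. Then K (dimension 2) consists of the simplices:

  0-simplices (5): [0], [1], [2], [3], [4]
  1-simplices (10): [0,1], [0,2], [0,3], [0,4], [1,2], [1,3], [1,4], [2,3], [2,4], [3,4]
  2-simplices (5): [0,1,3], [0,2,4], [0,3,4], [1,2,3], [1,2,4]

giving chain groups C_0 ≅ Z^5, C_1 ≅ Z^10, C_2 ≅ Z^5.

∂_1: C_1 → C_0 is given by ∂[p,q] = [q] − [p].
The 5×10 boundary matrix has rank 4 and Smith normal form diag(1,1,1,1).

∂_2: C_2 → C_1 maps a triangle to the signed sum of its edges. For instance
  ∂[0,2,4] = [2,4] − [0,4] + [0,2],
  ∂[0,1,3] = [1,3] − [0,3] + [0,1].
As a 10×5 matrix over Z this has rank 5, with invariant factors (1,1,1,1,1).

From H_k ≅ ker(∂_k) / im(∂_{k+1}) we obtain:

  H_0: rank C_0 − rank ∂_1 = 5 − 4 = 1, and the invariant factors of ∂_1 are all 1, so H_0 = Z.
  H_1: rank ker ∂_1 − rank ∂_2 = (10 − 4) − 5 = 1, and the invariant factors of ∂_2 are all 1, so H_1 = Z.
  H_2: rank ker ∂_2 − rank ∂_3 = (5 − 5) − 0 = 0, and there is no ∂_3, so H_2 = 0.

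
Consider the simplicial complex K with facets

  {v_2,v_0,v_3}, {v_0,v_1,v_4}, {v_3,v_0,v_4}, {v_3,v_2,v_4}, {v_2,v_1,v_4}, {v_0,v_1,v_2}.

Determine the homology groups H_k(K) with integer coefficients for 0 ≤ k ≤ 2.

H_0 ≅ Z,  H_1 = 0,  H_2 ≅ Z.

Take the total order v_0 < v_1 < v_2 < v_3 < v_4 on the vertex set. Then K (dimension 2) consists of the simplices:

  0-simplices (5): [v_0], [v_1], [v_2], [v_3], [v_4]
  1-simplices (9): [v_0,v_1], [v_0,v_2], [v_0,v_3], [v_0,v_4], [v_1,v_2], [v_1,v_4], [v_2,v_3], [v_2,v_4], [v_3,v_4]
  2-simplices (6): [v_0,v_1,v_2], [v_0,v_1,v_4], [v_0,v_2,v_3], [v_0,v_3,v_4], [v_1,v_2,v_4], [v_2,v_3,v_4]

so the chain groups are C_0 ≅ Z^5, C_1 ≅ Z^9, C_2 ≅ Z^6.

Boundary ∂_1: C_1 → C_0 sends each edge [p,q] (with p < q) to q − p.
As a 5×9 matrix over Z this has rank 4, with invariant factors (1,1,1,1).

The boundary map ∂_2: C_2 → C_1 sends each 2-simplex [p,q,r] to [q,r] − [p,r] + [p,q]. For instance
  ∂[v_0,v_3,v_4] = [v_3,v_4] − [v_0,v_4] + [v_0,v_3],
  ∂[v_0,v_1,v_4] = [v_1,v_4] − [v_0,v_4] + [v_0,v_1].
This gives a 9×6 integer matrix of rank 5; reducing to Smith normal form yields diagonal entries (1,1,1,1,1).

From H_k ≅ ker(∂_k) / im(∂_{k+1}) we obtain:

  H_0: rank C_0 − rank ∂_1 = 5 − 4 = 1, and the invariant factors of ∂_1 are all 1, so H_0 = Z.
  H_1: rank ker ∂_1 − rank ∂_2 = (9 − 4) − 5 = 0, and the invariant factors of ∂_2 are all 1, so H_1 = 0.
  H_2: rank ker ∂_2 − rank ∂_3 = (6 − 5) − 0 = 1, and there is no ∂_3, so H_2 = Z.

As a check, the Euler characteristic is 5 − 9 + 6 = 2, which agrees with 1 − 0 + 1 = 2.
(K is a triangulation of the 2-sphere S^2.)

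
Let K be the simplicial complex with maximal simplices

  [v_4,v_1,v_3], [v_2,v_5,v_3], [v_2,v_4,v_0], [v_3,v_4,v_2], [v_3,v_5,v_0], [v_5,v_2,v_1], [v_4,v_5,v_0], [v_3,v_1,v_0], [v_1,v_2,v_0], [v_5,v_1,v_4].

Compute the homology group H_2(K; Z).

Take the total order v_0 < v_1 < v_2 < v_3 < v_4 < v_5 on the vertex set. Then K (dimension 2) consists of the simplices:

  0-simplices (6): [v_0], [v_1], [v_2], [v_3], [v_4], [v_5]
  1-simplices (15): (15 of them)
  2-simplices (10): [v_0,v_1,v_2], [v_0,v_1,v_3], [v_0,v_2,v_4], [v_0,v_3,v_5], [v_0,v_4,v_5], [v_1,v_2,v_5], [v_1,v_3,v_4], [v_1,v_4,v_5], [v_2,v_3,v_4], [v_2,v_3,v_5]

Hence C_0 ≅ Z^6, C_1 ≅ Z^15, C_2 ≅ Z^10.

∂_1: C_1 → C_0 is given by ∂[p,q] = [q] − [p]. For instance
  ∂[v_1,v_5] = [v_5] − [v_1].
This gives a 6×15 integer matrix of rank 5; reducing to Smith normal form yields diagonal entries (1,1,1,1,1).

The boundary map ∂_2: C_2 → C_1 sends each 2-simplex [p,q,r] to [q,r] − [p,r] + [p,q]. For instance
  ∂[v_1,v_2,v_5] = [v_2,v_5] − [v_1,v_5] + [v_1,v_2],
  ∂[v_0,v_1,v_2] = [v_1,v_2] − [v_0,v_2] + [v_0,v_1].
The 15×10 boundary matrix has rank 10 and Smith normal form diag(1,1,1,1,1,1,1,1,1,2).

From H_k ≅ ker(∂_k) / im(∂_{k+1}) we obtain:

  H_2: rank ker ∂_2 − rank ∂_3 = (10 − 10) − 0 = 0, and there is no ∂_3, so H_2 = 0.

H_2 = 0.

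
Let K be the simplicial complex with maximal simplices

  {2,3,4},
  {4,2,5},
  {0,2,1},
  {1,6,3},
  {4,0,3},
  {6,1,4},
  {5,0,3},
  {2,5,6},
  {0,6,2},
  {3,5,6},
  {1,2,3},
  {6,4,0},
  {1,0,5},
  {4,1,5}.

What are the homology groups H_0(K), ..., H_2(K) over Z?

Order the vertices as 0 < 1 < 2 < 3 < 4 < 5 < 6. Listing each simplex with vertices in this order, K has dimension 2 with simplices:

  0-simplices (7): [0], [1], [2], [3], [4], [5], [6]
  1-simplices (21): [0,1], [0,2], [0,3], [0,4], [0,5], [0,6], [1,2], [1,3], [1,4], [1,5], [1,6], [2,3], [2,4], [2,5], [2,6], [3,4], [3,5], [3,6], [4,5], [4,6], [5,6]
  2-simplices (14): [0,1,2], [0,1,5], [0,2,6], [0,3,4], [0,3,5], [0,4,6], [1,2,3], [1,3,6], [1,4,5], [1,4,6], [2,3,4], [2,4,5], [2,5,6], [3,5,6]

giving chain groups C_0 ≅ Z^7, C_1 ≅ Z^21, C_2 ≅ Z^14.

∂_1: C_1 → C_0 sends each edge [p,q] (with p < q) to q − p.
The resulting 7×21 matrix has rank 6, and its Smith normal form has invariant factors (1,1,1,1,1,1).

Boundary ∂_2: C_2 → C_1 sends each 2-simplex [p,q,r] to [q,r] − [p,r] + [p,q]. For instance
  ∂[0,3,5] = [3,5] − [0,5] + [0,3],
  ∂[2,3,4] = [3,4] − [2,4] + [2,3].
This gives a 21×14 integer matrix of rank 13; reducing to Smith normal form yields diagonal entries (1,1,1,1,1,1,1,1,1,1,1,1,1).

From H_k ≅ ker(∂_k) / im(∂_{k+1}) we obtain:

  H_0: rank C_0 − rank ∂_1 = 7 − 6 = 1, and the invariant factors of ∂_1 are all 1, so H_0 ≅ Z.
  H_1: rank ker ∂_1 − rank ∂_2 = (21 − 6) − 13 = 2, and the invariant factors of ∂_2 are all 1, so H_1 ≅ Z^2.
  H_2: rank ker ∂_2 − rank ∂_3 = (14 − 13) − 0 = 1, and there is no ∂_3, so H_2 ≅ Z.

As a check, the Euler characteristic is 7 − 21 + 14 = 0, which agrees with 1 − 2 + 1 = 0.

H_0 = Z,  H_1 = Z^2,  H_2 = Z.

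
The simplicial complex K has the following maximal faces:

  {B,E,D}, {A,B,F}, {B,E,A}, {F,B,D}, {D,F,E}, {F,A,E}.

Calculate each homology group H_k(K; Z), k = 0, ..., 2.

Fix the vertex order A < B < D < E < F and write every simplex with vertices in increasing order. Then dim K = 2 and the simplices of K are:

  0-simplices (5): A, B, D, E, F
  1-simplices (9): AB, AE, AF, BD, BE, BF, DE, DF, EF
  2-simplices (6): ABE, ABF, AEF, BDE, BDF, DEF

Hence C_0 ≅ Z^5, C_1 ≅ Z^9, C_2 ≅ Z^6.

∂_1: C_1 → C_0 is given by ∂[p,q] = [q] − [p]. For instance
  ∂AB = B − A.
The resulting 5×9 matrix has rank 4, and its Smith normal form has invariant factors (1,1,1,1).

∂_2: C_2 → C_1 acts by ∂[p,q,r] = [q,r] − [p,r] + [p,q]. For instance
  ∂ABE = BE − AE + AB,
  ∂AEF = EF − AF + AE.
As a 9×6 matrix over Z this has rank 5, with invariant factors (1,1,1,1,1).

Now H_k = ker ∂_k / im ∂_{k+1}, so:

  H_0: rank C_0 − rank ∂_1 = 5 − 4 = 1, and the invariant factors of ∂_1 are all 1, so H_0 = Z.
  H_1: rank ker ∂_1 − rank ∂_2 = (9 − 4) − 5 = 0, and the invariant factors of ∂_2 are all 1, so H_1 = 0.
  H_2: rank ker ∂_2 − rank ∂_3 = (6 − 5) − 0 = 1, and there is no ∂_3, so H_2 = Z.

As a check, the Euler characteristic is 5 − 9 + 6 = 2, which agrees with 1 − 0 + 1 = 2.
(K is a triangulation of the 2-sphere S^2.)

H_0 = Z,  H_1 = 0,  H_2 = Z.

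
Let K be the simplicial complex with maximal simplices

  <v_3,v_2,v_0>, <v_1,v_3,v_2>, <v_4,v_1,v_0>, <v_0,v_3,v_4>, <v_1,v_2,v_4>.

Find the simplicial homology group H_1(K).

H_1 = Z.

Fix the vertex order v_0 < v_1 < v_2 < v_3 < v_4 and write every simplex with vertices in increasing order. Then dim K = 2 and the simplices of K are:

  0-simplices (5): [v_0], [v_1], [v_2], [v_3], [v_4]
  1-simplices (10): [v_0,v_1], [v_0,v_2], [v_0,v_3], [v_0,v_4], [v_1,v_2], [v_1,v_3], [v_1,v_4], [v_2,v_3], [v_2,v_4], [v_3,v_4]
  2-simplices (5): [v_0,v_1,v_4], [v_0,v_2,v_3], [v_0,v_3,v_4], [v_1,v_2,v_3], [v_1,v_2,v_4]

Hence C_0 ≅ Z^5, C_1 ≅ Z^10, C_2 ≅ Z^5.

∂_1: C_1 → C_0 is given by ∂[p,q] = [q] − [p]. For instance
  ∂[v_2,v_4] = [v_4] − [v_2].
The resulting 5×10 matrix has rank 4, and its Smith normal form has invariant factors (1,1,1,1).

∂_2: C_2 → C_1 maps a triangle to the signed sum of its edges. For instance
  ∂[v_0,v_1,v_4] = [v_1,v_4] − [v_0,v_4] + [v_0,v_1],
  ∂[v_0,v_2,v_3] = [v_2,v_3] − [v_0,v_3] + [v_0,v_2].
This gives a 10×5 integer matrix of rank 5; reducing to Smith normal form yields diagonal entries (1,1,1,1,1).

Reading off H_k = ker ∂_k / im ∂_{k+1}:

  H_1: rank ker ∂_1 − rank ∂_2 = (10 − 4) − 5 = 1, and the invariant factors of ∂_2 are all 1, so H_1 ≅ Z.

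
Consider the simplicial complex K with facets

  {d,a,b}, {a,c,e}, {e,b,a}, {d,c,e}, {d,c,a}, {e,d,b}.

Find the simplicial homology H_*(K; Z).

Fix the vertex order a < b < c < d < e and write every simplex with vertices in increasing order. Then dim K = 2 and the simplices of K are:

  0-simplices (5): a, b, c, d, e
  1-simplices (9): ab, ac, ad, ae, bd, be, cd, ce, de
  2-simplices (6): abd, abe, acd, ace, bde, cde

Hence C_0 ≅ Z^5, C_1 ≅ Z^9, C_2 ≅ Z^6.

Boundary ∂_1: C_1 → C_0 sends each edge [p,q] (with p < q) to q − p.
This gives a 5×9 integer matrix of rank 4; reducing to Smith normal form yields diagonal entries (1,1,1,1).

The boundary map ∂_2: C_2 → C_1 maps a triangle to the signed sum of its edges. For instance
  ∂abd = bd − ad + ab,
  ∂ace = ce − ae + ac.
The resulting 9×6 matrix has rank 5, and its Smith normal form has invariant factors (1,1,1,1,1).

Reading off H_k = ker ∂_k / im ∂_{k+1}:

  H_0: rank C_0 − rank ∂_1 = 5 − 4 = 1, and the invariant factors of ∂_1 are all 1, so H_0 ≅ Z.
  H_1: rank ker ∂_1 − rank ∂_2 = (9 − 4) − 5 = 0, and the invariant factors of ∂_2 are all 1, so H_1 ≅ 0.
  H_2: rank ker ∂_2 − rank ∂_3 = (6 − 5) − 0 = 1, and there is no ∂_3, so H_2 ≅ Z.

H_0 = Z,  H_1 = 0,  H_2 = Z.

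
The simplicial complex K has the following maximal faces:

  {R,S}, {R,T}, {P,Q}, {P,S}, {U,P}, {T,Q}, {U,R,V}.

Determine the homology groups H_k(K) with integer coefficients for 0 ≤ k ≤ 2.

H_0 ≅ Z,  H_1 ≅ Z^2,  H_2 = 0.

Fix the vertex order P < Q < R < S < T < U < V and write every simplex with vertices in increasing order. Then dim K = 2 and the simplices of K are:

  0-simplices (7): P, Q, R, S, T, U, V
  1-simplices (9): PQ, PS, PU, QT, RS, RT, RU, RV, UV
  2-simplices (1): RUV

giving chain groups C_0 ≅ Z^7, C_1 ≅ Z^9, C_2 ≅ Z^1.

Boundary ∂_1: C_1 → C_0 is given by ∂[p,q] = [q] − [p].
The resulting 7×9 matrix has rank 6, and its Smith normal form has invariant factors (1,1,1,1,1,1).

∂_2: C_2 → C_1 acts by ∂[p,q,r] = [q,r] − [p,r] + [p,q]. For instance
  ∂RUV = UV − RV + RU.
As a 9×1 matrix over Z this has rank 1, with invariant factors (1).

Computing H_k = (kernel of ∂_k) / (image of ∂_{k+1}):

  H_0: rank C_0 − rank ∂_1 = 7 − 6 = 1, and the invariant factors of ∂_1 are all 1, so H_0 ≅ Z.
  H_1: rank ker ∂_1 − rank ∂_2 = (9 − 6) − 1 = 2, and the invariant factors of ∂_2 are all 1, so H_1 ≅ Z^2.
  H_2: rank ker ∂_2 − rank ∂_3 = (1 − 1) − 0 = 0, and there is no ∂_3, so H_2 ≅ 0.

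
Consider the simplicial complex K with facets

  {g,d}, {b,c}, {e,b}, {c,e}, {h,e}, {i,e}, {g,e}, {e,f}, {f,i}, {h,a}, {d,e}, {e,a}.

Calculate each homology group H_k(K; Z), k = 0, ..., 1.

Take the total order a < b < c < d < e < f < g < h < i on the vertex set. Then K (dimension 1) consists of the simplices:

  0-simplices (9): a, b, c, d, e, f, g, h, i
  1-simplices (12): ae, ah, bc, be, ce, de, dg, ef, eg, eh, ei, fi

Hence C_0 ≅ Z^9, C_1 ≅ Z^12.

∂_1: C_1 → C_0 maps an edge to its endpoints' difference, ∂[p,q] = q − p. For instance
  ∂eh = h − e.
As a 9×12 matrix over Z this has rank 8, with invariant factors (1,1,1,1,1,1,1,1).

Reading off H_k = ker ∂_k / im ∂_{k+1}:

  H_0: rank C_0 − rank ∂_1 = 9 − 8 = 1, and the invariant factors of ∂_1 are all 1, so H_0 ≅ Z.
  H_1: rank ker ∂_1 − rank ∂_2 = (12 − 8) − 0 = 4, and there is no ∂_2, so H_1 ≅ Z^4.

As a check, the Euler characteristic is 9 − 12 = -3, which agrees with 1 − 4 = -3.

H_0 ≅ Z,  H_1 ≅ Z^4.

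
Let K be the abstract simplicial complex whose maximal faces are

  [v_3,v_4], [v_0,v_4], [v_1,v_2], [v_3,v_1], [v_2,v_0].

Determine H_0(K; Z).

Order the vertices as v_0 < v_1 < v_2 < v_3 < v_4. Listing each simplex with vertices in this order, K has dimension 1 with simplices:

  0-simplices (5): [v_0], [v_1], [v_2], [v_3], [v_4]
  1-simplices (5): [v_0,v_2], [v_0,v_4], [v_1,v_2], [v_1,v_3], [v_3,v_4]

giving chain groups C_0 ≅ Z^5, C_1 ≅ Z^5.

∂_1: C_1 → C_0 maps an edge to its endpoints' difference, ∂[p,q] = q − p. For instance
  ∂[v_1,v_3] = [v_3] − [v_1].
The 5×5 boundary matrix has rank 4 and Smith normal form diag(1,1,1,1).

From H_k ≅ ker(∂_k) / im(∂_{k+1}) we obtain:

  H_0: rank C_0 − rank ∂_1 = 5 − 4 = 1, and the invariant factors of ∂_1 are all 1, so H_0 = Z.

(K is a triangulation of the circle S^1.)

H_0 = Z.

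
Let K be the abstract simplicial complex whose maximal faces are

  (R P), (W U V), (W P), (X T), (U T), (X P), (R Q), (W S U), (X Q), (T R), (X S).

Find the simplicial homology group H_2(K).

H_2 = 0.

Fix the vertex order P < Q < R < S < T < U < V < W < X and write every simplex with vertices in increasing order. Then dim K = 2 and the simplices of K are:

  0-simplices (9): P, Q, R, S, T, U, V, W, X
  1-simplices (14): PR, PW, PX, QR, QX, RT, SU, SW, SX, TU, TX, UV, UW, VW
  2-simplices (2): SUW, UVW

so the chain groups are C_0 ≅ Z^9, C_1 ≅ Z^14, C_2 ≅ Z^2.

∂_1: C_1 → C_0 maps an edge to its endpoints' difference, ∂[p,q] = q − p. For instance
  ∂TU = U − T.
This gives a 9×14 integer matrix of rank 8; reducing to Smith normal form yields diagonal entries (1,1,1,1,1,1,1,1).

∂_2: C_2 → C_1 acts by ∂[p,q,r] = [q,r] − [p,r] + [p,q]. For instance
  ∂SUW = UW − SW + SU,
  ∂UVW = VW − UW + UV.
The 14×2 boundary matrix has rank 2 and Smith normal form diag(1,1).

From H_k ≅ ker(∂_k) / im(∂_{k+1}) we obtain:

  H_2: rank ker ∂_2 − rank ∂_3 = (2 − 2) − 0 = 0, and there is no ∂_3, so H_2 ≅ 0.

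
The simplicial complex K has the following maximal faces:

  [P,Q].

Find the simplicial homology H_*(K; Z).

K has 2 vertices, 1 edge.
rank ∂_0 = 0, rank ∂_1 = 1 ⇒ b_0 = 2 − 0 − 1 = 1; all invariant factors of ∂_1 are 1 so no torsion. So H_0 ≅ Z.
rank ∂_1 = 1, rank ∂_2 = 0 ⇒ b_1 = 1 − 1 − 0 = 0. So H_1 ≅ 0.

H_0 = Z,  H_1 = 0.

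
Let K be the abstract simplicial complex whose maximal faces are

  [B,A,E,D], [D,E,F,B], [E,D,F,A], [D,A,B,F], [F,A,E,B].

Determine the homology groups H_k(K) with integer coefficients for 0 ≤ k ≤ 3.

H_0 ≅ Z,  H_1 = 0,  H_2 = 0,  H_3 ≅ Z.

We work with the vertex ordering A < B < D < E < F. The simplices of K, each written with vertices in increasing order, are:

  0-simplices (5): A, B, D, E, F
  1-simplices (10): AB, AD, AE, AF, BD, BE, BF, DE, DF, EF
  2-simplices (10): ABD, ABE, ABF, ADE, ADF, AEF, BDE, BDF, BEF, DEF
  3-simplices (5): ABDE, ABDF, ABEF, ADEF, BDEF

Hence C_0 ≅ Z^5, C_1 ≅ Z^10, C_2 ≅ Z^10, C_3 ≅ Z^5.

∂_1: C_1 → C_0 sends each edge [p,q] (with p < q) to q − p. For instance
  ∂AB = B − A.
The 5×10 boundary matrix has rank 4 and Smith normal form diag(1,1,1,1).

∂_2: C_2 → C_1 acts by ∂[p,q,r] = [q,r] − [p,r] + [p,q]. For instance
  ∂DEF = EF − DF + DE,
  ∂ADE = DE − AE + AD.
As a 10×10 matrix over Z this has rank 6, with invariant factors (1,1,1,1,1,1).

∂_3: C_3 → C_2 sends each 3-simplex σ to the alternating sum Σ_i (−1)^i (σ with its i-th vertex removed). For instance
  ∂ABDF = BDF − ADF + ABF − ABD,
  ∂BDEF = DEF − BEF + BDF − BDE.
As a 10×5 matrix over Z this has rank 4, with invariant factors (1,1,1,1).

From H_k ≅ ker(∂_k) / im(∂_{k+1}) we obtain:

  H_0: rank C_0 − rank ∂_1 = 5 − 4 = 1, and the invariant factors of ∂_1 are all 1, so H_0 ≅ Z.
  H_1: rank ker ∂_1 − rank ∂_2 = (10 − 4) − 6 = 0, and the invariant factors of ∂_2 are all 1, so H_1 ≅ 0.
  H_2: rank ker ∂_2 − rank ∂_3 = (10 − 6) − 4 = 0, and the invariant factors of ∂_3 are all 1, so H_2 ≅ 0.
  H_3: rank ker ∂_3 − rank ∂_4 = (5 − 4) − 0 = 1, and there is no ∂_4, so H_3 ≅ Z.

(K is a triangulation of the 3-sphere S^3.)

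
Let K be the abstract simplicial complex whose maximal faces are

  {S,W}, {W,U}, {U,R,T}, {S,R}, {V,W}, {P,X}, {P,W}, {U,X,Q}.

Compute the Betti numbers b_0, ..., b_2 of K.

Order the vertices as P < Q < R < S < T < U < V < W < X. Listing each simplex with vertices in this order, K has dimension 2 with simplices:

  0-simplices (9): P, Q, R, S, T, U, V, W, X
  1-simplices (12): PW, PX, QU, QX, RS, RT, RU, SW, TU, UW, UX, VW
  2-simplices (2): QUX, RTU

Hence C_0 ≅ Z^9, C_1 ≅ Z^12, C_2 ≅ Z^2.

∂_1: C_1 → C_0 maps an edge to its endpoints' difference, ∂[p,q] = q − p.
The 9×12 boundary matrix has rank 8 and Smith normal form diag(1,1,1,1,1,1,1,1).

∂_2: C_2 → C_1 sends each 2-simplex [p,q,r] to [q,r] − [p,r] + [p,q]. For instance
  ∂QUX = UX − QX + QU,
  ∂RTU = TU − RU + RT.
As a 12×2 matrix over Z this has rank 2, with invariant factors (1,1).

Reading off H_k = ker ∂_k / im ∂_{k+1}:

  H_0: rank C_0 − rank ∂_1 = 9 − 8 = 1, and the invariant factors of ∂_1 are all 1, so H_0 ≅ Z.
  H_1: rank ker ∂_1 − rank ∂_2 = (12 − 8) − 2 = 2, and the invariant factors of ∂_2 are all 1, so H_1 ≅ Z^2.
  H_2: rank ker ∂_2 − rank ∂_3 = (2 − 2) − 0 = 0, and there is no ∂_3, so H_2 ≅ 0.

As a check, the Euler characteristic is 9 − 12 + 2 = -1, which agrees with 1 − 2 + 0 = -1.

Hence the Betti numbers are b_0 = 1, b_1 = 2, b_2 = 0.

b_0 = 1, b_1 = 2, b_2 = 0.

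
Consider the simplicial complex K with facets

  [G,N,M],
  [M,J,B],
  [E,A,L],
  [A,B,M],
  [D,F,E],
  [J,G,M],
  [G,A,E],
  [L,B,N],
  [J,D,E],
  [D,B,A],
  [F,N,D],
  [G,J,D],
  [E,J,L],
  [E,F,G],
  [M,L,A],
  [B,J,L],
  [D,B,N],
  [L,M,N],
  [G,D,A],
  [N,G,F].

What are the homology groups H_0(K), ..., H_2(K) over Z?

K has 10 vertices, 30 edges, 20 triangles.
rank ∂_0 = 0, rank ∂_1 = 9 ⇒ b_0 = 10 − 0 − 9 = 1; all invariant factors of ∂_1 are 1 so no torsion. So H_0 = Z.
rank ∂_1 = 9, rank ∂_2 = 20 ⇒ b_1 = 30 − 9 − 20 = 1; ∂_2 has invariant factor(s) [2] giving torsion. So H_1 = Z ⊕ Z/2.
rank ∂_2 = 20, rank ∂_3 = 0 ⇒ b_2 = 20 − 20 − 0 = 0. So H_2 = 0.

H_0 = Z,  H_1 = Z ⊕ Z/2,  H_2 = 0.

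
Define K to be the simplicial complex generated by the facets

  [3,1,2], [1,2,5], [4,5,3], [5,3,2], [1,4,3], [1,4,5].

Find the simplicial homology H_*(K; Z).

H_0 ≅ Z,  H_1 = 0,  H_2 ≅ Z.

Fix the vertex order 1 < 2 < 3 < 4 < 5 and write every simplex with vertices in increasing order. Then dim K = 2 and the simplices of K are:

  0-simplices (5): [1], [2], [3], [4], [5]
  1-simplices (9): [1,2], [1,3], [1,4], [1,5], [2,3], [2,5], [3,4], [3,5], [4,5]
  2-simplices (6): [1,2,3], [1,2,5], [1,3,4], [1,4,5], [2,3,5], [3,4,5]

so the chain groups are C_0 ≅ Z^5, C_1 ≅ Z^9, C_2 ≅ Z^6.

∂_1: C_1 → C_0 is given by ∂[p,q] = [q] − [p]. For instance
  ∂[3,5] = [5] − [3].
The resulting 5×9 matrix has rank 4, and its Smith normal form has invariant factors (1,1,1,1).

Boundary ∂_2: C_2 → C_1 sends each 2-simplex [p,q,r] to [q,r] − [p,r] + [p,q]. For instance
  ∂[1,2,5] = [2,5] − [1,5] + [1,2],
  ∂[1,4,5] = [4,5] − [1,5] + [1,4].
This gives a 9×6 integer matrix of rank 5; reducing to Smith normal form yields diagonal entries (1,1,1,1,1).

Now H_k = ker ∂_k / im ∂_{k+1}, so:

  H_0: rank C_0 − rank ∂_1 = 5 − 4 = 1, and the invariant factors of ∂_1 are all 1, so H_0 = Z.
  H_1: rank ker ∂_1 − rank ∂_2 = (9 − 4) − 5 = 0, and the invariant factors of ∂_2 are all 1, so H_1 = 0.
  H_2: rank ker ∂_2 − rank ∂_3 = (6 − 5) − 0 = 1, and there is no ∂_3, so H_2 = Z.

As a check, the Euler characteristic is 5 − 9 + 6 = 2, which agrees with 1 − 0 + 1 = 2.
(K is a triangulation of the 2-sphere S^2.)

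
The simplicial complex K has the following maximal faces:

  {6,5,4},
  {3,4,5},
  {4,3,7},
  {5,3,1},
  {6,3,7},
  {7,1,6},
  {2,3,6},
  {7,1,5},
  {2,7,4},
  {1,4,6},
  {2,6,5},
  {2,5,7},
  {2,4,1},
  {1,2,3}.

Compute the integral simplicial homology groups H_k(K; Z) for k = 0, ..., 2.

Order the vertices as 1 < 2 < 3 < 4 < 5 < 6 < 7. Listing each simplex with vertices in this order, K has dimension 2 with simplices:

  0-simplices (7): [1], [2], [3], [4], [5], [6], [7]
  1-simplices (21): [1,2], [1,3], [1,4], [1,5], [1,6], [1,7], [2,3], [2,4], [2,5], [2,6], [2,7], [3,4], [3,5], [3,6], [3,7], [4,5], [4,6], [4,7], [5,6], [5,7], [6,7]
  2-simplices (14): [1,2,3], [1,2,4], [1,3,5], [1,4,6], [1,5,7], [1,6,7], [2,3,6], [2,4,7], [2,5,6], [2,5,7], [3,4,5], [3,4,7], [3,6,7], [4,5,6]

Hence C_0 ≅ Z^7, C_1 ≅ Z^21, C_2 ≅ Z^14.

Boundary ∂_1: C_1 → C_0 maps an edge to its endpoints' difference, ∂[p,q] = q − p. For instance
  ∂[1,5] = [5] − [1].
This gives a 7×21 integer matrix of rank 6; reducing to Smith normal form yields diagonal entries (1,1,1,1,1,1).

∂_2: C_2 → C_1 sends each 2-simplex [p,q,r] to [q,r] − [p,r] + [p,q]. For instance
  ∂[2,5,6] = [5,6] − [2,6] + [2,5],
  ∂[1,6,7] = [6,7] − [1,7] + [1,6].
The 21×14 boundary matrix has rank 13 and Smith normal form diag(1,1,1,1,1,1,1,1,1,1,1,1,1).

Reading off H_k = ker ∂_k / im ∂_{k+1}:

  H_0: rank C_0 − rank ∂_1 = 7 − 6 = 1, and the invariant factors of ∂_1 are all 1, so H_0 = Z.
  H_1: rank ker ∂_1 − rank ∂_2 = (21 − 6) − 13 = 2, and the invariant factors of ∂_2 are all 1, so H_1 = Z^2.
  H_2: rank ker ∂_2 − rank ∂_3 = (14 − 13) − 0 = 1, and there is no ∂_3, so H_2 = Z.

As a check, the Euler characteristic is 7 − 21 + 14 = 0, which agrees with 1 − 2 + 1 = 0.

H_0 = Z,  H_1 = Z^2,  H_2 = Z.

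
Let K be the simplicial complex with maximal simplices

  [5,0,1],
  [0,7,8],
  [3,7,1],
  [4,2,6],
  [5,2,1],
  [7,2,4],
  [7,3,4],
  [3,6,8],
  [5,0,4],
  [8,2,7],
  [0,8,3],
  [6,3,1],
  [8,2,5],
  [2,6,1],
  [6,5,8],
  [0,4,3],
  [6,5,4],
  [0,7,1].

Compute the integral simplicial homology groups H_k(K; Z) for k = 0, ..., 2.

H_0 ≅ Z,  H_1 ≅ Z ⊕ Z/2,  H_2 = 0.

Take the total order 0 < 1 < 2 < 3 < 4 < 5 < 6 < 7 < 8 on the vertex set. Then K (dimension 2) consists of the simplices:

  0-simplices (9): [0], [1], [2], [3], [4], [5], [6], [7], [8]
  1-simplices (27): (27 of them)
  2-simplices (18): [0,1,5], [0,1,7], [0,3,4], [0,3,8], [0,4,5], [0,7,8], [1,2,5], [1,2,6], [1,3,6], [1,3,7], [2,4,6], [2,4,7], [2,5,8], [2,7,8], [3,4,7], [3,6,8], [4,5,6], [5,6,8]

Hence C_0 ≅ Z^9, C_1 ≅ Z^27, C_2 ≅ Z^18.

∂_1: C_1 → C_0 sends each edge [p,q] (with p < q) to q − p. For instance
  ∂[2,6] = [6] − [2].
The 9×27 boundary matrix has rank 8 and Smith normal form diag(1,1,1,1,1,1,1,1).

Boundary ∂_2: C_2 → C_1 sends each 2-simplex [p,q,r] to [q,r] − [p,r] + [p,q]. For instance
  ∂[1,3,7] = [3,7] − [1,7] + [1,3],
  ∂[0,1,7] = [1,7] − [0,7] + [0,1].
This gives a 27×18 integer matrix of rank 18; reducing to Smith normal form yields diagonal entries (1,1,1,1,1,1,1,1,1,1,1,1,1,1,1,1,1,2).

Now H_k = ker ∂_k / im ∂_{k+1}, so:

  H_0: rank C_0 − rank ∂_1 = 9 − 8 = 1, and the invariant factors of ∂_1 are all 1, so H_0 = Z.
  H_1: rank ker ∂_1 − rank ∂_2 = (27 − 8) − 18 = 1, and ∂_2 has invariant factor 2 > 1, so H_1 = Z ⊕ Z/2.
  H_2: rank ker ∂_2 − rank ∂_3 = (18 − 18) − 0 = 0, and there is no ∂_3, so H_2 = 0.

As a check, the Euler characteristic is 9 − 27 + 18 = 0, which agrees with 1 − 1 + 0 = 0.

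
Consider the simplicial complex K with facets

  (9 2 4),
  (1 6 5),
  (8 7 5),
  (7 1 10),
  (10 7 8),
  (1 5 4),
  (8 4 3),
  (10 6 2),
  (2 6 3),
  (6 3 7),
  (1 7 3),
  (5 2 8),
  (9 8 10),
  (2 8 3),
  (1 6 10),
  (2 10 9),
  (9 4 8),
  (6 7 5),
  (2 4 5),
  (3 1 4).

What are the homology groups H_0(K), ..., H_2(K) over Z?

K has 10 vertices, 30 edges, 20 triangles.
rank ∂_0 = 0, rank ∂_1 = 9 ⇒ b_0 = 10 − 0 − 9 = 1; all invariant factors of ∂_1 are 1 so no torsion. So H_0 = Z.
rank ∂_1 = 9, rank ∂_2 = 20 ⇒ b_1 = 30 − 9 − 20 = 1; ∂_2 has invariant factor(s) [2] giving torsion. So H_1 = Z ⊕ Z/2Z.
rank ∂_2 = 20, rank ∂_3 = 0 ⇒ b_2 = 20 − 20 − 0 = 0. So H_2 = 0.

H_0 = Z,  H_1 = Z ⊕ Z/2Z,  H_2 = 0.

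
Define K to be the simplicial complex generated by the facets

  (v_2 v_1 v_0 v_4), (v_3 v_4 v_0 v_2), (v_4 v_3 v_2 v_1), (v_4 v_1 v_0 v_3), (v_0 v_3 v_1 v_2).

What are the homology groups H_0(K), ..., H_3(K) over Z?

H_0 = Z,  H_1 = 0,  H_2 = 0,  H_3 = Z.

Fix the vertex order v_0 < v_1 < v_2 < v_3 < v_4 and write every simplex with vertices in increasing order. Then dim K = 3 and the simplices of K are:

  0-simplices (5): [v_0], [v_1], [v_2], [v_3], [v_4]
  1-simplices (10): [v_0,v_1], [v_0,v_2], [v_0,v_3], [v_0,v_4], [v_1,v_2], [v_1,v_3], [v_1,v_4], [v_2,v_3], [v_2,v_4], [v_3,v_4]
  2-simplices (10): [v_0,v_1,v_2], [v_0,v_1,v_3], [v_0,v_1,v_4], [v_0,v_2,v_3], [v_0,v_2,v_4], [v_0,v_3,v_4], [v_1,v_2,v_3], [v_1,v_2,v_4], [v_1,v_3,v_4], [v_2,v_3,v_4]
  3-simplices (5): [v_0,v_1,v_2,v_3], [v_0,v_1,v_2,v_4], [v_0,v_1,v_3,v_4], [v_0,v_2,v_3,v_4], [v_1,v_2,v_3,v_4]

Hence C_0 ≅ Z^5, C_1 ≅ Z^10, C_2 ≅ Z^10, C_3 ≅ Z^5.

Boundary ∂_1: C_1 → C_0 sends each edge [p,q] (with p < q) to q − p. For instance
  ∂[v_1,v_4] = [v_4] − [v_1].
The 5×10 boundary matrix has rank 4 and Smith normal form diag(1,1,1,1).

∂_2: C_2 → C_1 maps a triangle to the signed sum of its edges. For instance
  ∂[v_0,v_2,v_4] = [v_2,v_4] − [v_0,v_4] + [v_0,v_2],
  ∂[v_0,v_3,v_4] = [v_3,v_4] − [v_0,v_4] + [v_0,v_3].
The 10×10 boundary matrix has rank 6 and Smith normal form diag(1,1,1,1,1,1).

The boundary map ∂_3: C_3 → C_2 sends each 3-simplex σ to the alternating sum Σ_i (−1)^i (σ with its i-th vertex removed). For instance
  ∂[v_0,v_1,v_3,v_4] = [v_1,v_3,v_4] − [v_0,v_3,v_4] + [v_0,v_1,v_4] − [v_0,v_1,v_3],
  ∂[v_0,v_2,v_3,v_4] = [v_2,v_3,v_4] − [v_0,v_3,v_4] + [v_0,v_2,v_4] − [v_0,v_2,v_3].
The 10×5 boundary matrix has rank 4 and Smith normal form diag(1,1,1,1).

From H_k ≅ ker(∂_k) / im(∂_{k+1}) we obtain:

  H_0: rank C_0 − rank ∂_1 = 5 − 4 = 1, and the invariant factors of ∂_1 are all 1, so H_0 ≅ Z.
  H_1: rank ker ∂_1 − rank ∂_2 = (10 − 4) − 6 = 0, and the invariant factors of ∂_2 are all 1, so H_1 ≅ 0.
  H_2: rank ker ∂_2 − rank ∂_3 = (10 − 6) − 4 = 0, and the invariant factors of ∂_3 are all 1, so H_2 ≅ 0.
  H_3: rank ker ∂_3 − rank ∂_4 = (5 − 4) − 0 = 1, and there is no ∂_4, so H_3 ≅ Z.

As a check, the Euler characteristic is 5 − 10 + 10 − 5 = 0, which agrees with 1 − 0 + 0 − 1 = 0.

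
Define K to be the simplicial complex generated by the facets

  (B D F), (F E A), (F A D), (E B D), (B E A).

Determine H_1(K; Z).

We work with the vertex ordering A < B < D < E < F. The simplices of K, each written with vertices in increasing order, are:

  0-simplices (5): A, B, D, E, F
  1-simplices (10): AB, AD, AE, AF, BD, BE, BF, DE, DF, EF
  2-simplices (5): ABE, ADF, AEF, BDE, BDF

Hence C_0 ≅ Z^5, C_1 ≅ Z^10, C_2 ≅ Z^5.

Boundary ∂_1: C_1 → C_0 is given by ∂[p,q] = [q] − [p].
This gives a 5×10 integer matrix of rank 4; reducing to Smith normal form yields diagonal entries (1,1,1,1).

The boundary map ∂_2: C_2 → C_1 acts by ∂[p,q,r] = [q,r] − [p,r] + [p,q]. For instance
  ∂BDE = DE − BE + BD,
  ∂AEF = EF − AF + AE.
The resulting 10×5 matrix has rank 5, and its Smith normal form has invariant factors (1,1,1,1,1).

Computing H_k = (kernel of ∂_k) / (image of ∂_{k+1}):

  H_1: rank ker ∂_1 − rank ∂_2 = (10 − 4) − 5 = 1, and the invariant factors of ∂_2 are all 1, so H_1 = Z.

H_1 = Z.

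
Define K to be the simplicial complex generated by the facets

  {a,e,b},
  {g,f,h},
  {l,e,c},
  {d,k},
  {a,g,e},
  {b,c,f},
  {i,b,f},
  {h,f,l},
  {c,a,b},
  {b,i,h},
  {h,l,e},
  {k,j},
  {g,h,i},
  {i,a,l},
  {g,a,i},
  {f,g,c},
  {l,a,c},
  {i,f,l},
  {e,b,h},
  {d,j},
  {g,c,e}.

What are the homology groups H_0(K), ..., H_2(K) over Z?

We work with the vertex ordering a < b < c < d < e < f < g < h < i < j < k < l. The simplices of K, each written with vertices in increasing order, are:

  0-simplices (12): a, b, c, d, e, f, g, h, i, j, k, l
  1-simplices (30): ab, ac, ae, ag, ai, al, bc, be, bf, bh, bi, ce, cf, cg, cl, dj, dk, eg, eh, el, fg, fh, fi, fl, gh, gi, hi, hl, il, jk
  2-simplices (18): abc, abe, acl, aeg, agi, ail, bcf, beh, bfi, bhi, ceg, cel, cfg, ehl, fgh, fhl, fil, ghi

giving chain groups C_0 ≅ Z^12, C_1 ≅ Z^30, C_2 ≅ Z^18.

∂_1: C_1 → C_0 maps an edge to its endpoints' difference, ∂[p,q] = q − p. For instance
  ∂bh = h − b.
The 12×30 boundary matrix has rank 10 and Smith normal form diag(1,1,1,1,1,1,1,1,1,1).

Boundary ∂_2: C_2 → C_1 maps a triangle to the signed sum of its edges. For instance
  ∂beh = eh − bh + be,
  ∂bhi = hi − bi + bh.
The 30×18 boundary matrix has rank 18 and Smith normal form diag(1,1,1,1,1,1,1,1,1,1,1,1,1,1,1,1,1,2).

Computing H_k = (kernel of ∂_k) / (image of ∂_{k+1}):

  H_0: rank C_0 − rank ∂_1 = 12 − 10 = 2, and the invariant factors of ∂_1 are all 1, so H_0 ≅ Z^2.
  H_1: rank ker ∂_1 − rank ∂_2 = (30 − 10) − 18 = 2, and ∂_2 has invariant factor 2 > 1, so H_1 ≅ Z^2 × Z/2.
  H_2: rank ker ∂_2 − rank ∂_3 = (18 − 18) − 0 = 0, and there is no ∂_3, so H_2 ≅ 0.

As a check, the Euler characteristic is 12 − 30 + 18 = 0, which agrees with 2 − 2 + 0 = 0.

H_0 ≅ Z^2,  H_1 ≅ Z^2 × Z/2,  H_2 = 0.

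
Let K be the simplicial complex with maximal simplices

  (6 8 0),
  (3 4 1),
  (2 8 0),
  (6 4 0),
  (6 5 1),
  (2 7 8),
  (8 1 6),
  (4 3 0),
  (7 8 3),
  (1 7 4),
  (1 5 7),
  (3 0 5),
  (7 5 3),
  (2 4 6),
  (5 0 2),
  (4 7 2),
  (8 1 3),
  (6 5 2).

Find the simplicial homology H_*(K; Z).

Order the vertices as 0 < 1 < 2 < 3 < 4 < 5 < 6 < 7 < 8. Listing each simplex with vertices in this order, K has dimension 2 with simplices:

  0-simplices (9): [0], [1], [2], [3], [4], [5], [6], [7], [8]
  1-simplices (27): (27 of them)
  2-simplices (18): [0,2,5], [0,2,8], [0,3,4], [0,3,5], [0,4,6], [0,6,8], [1,3,4], [1,3,8], [1,4,7], [1,5,6], [1,5,7], [1,6,8], [2,4,6], [2,4,7], [2,5,6], [2,7,8], [3,5,7], [3,7,8]

Hence C_0 ≅ Z^9, C_1 ≅ Z^27, C_2 ≅ Z^18.

Boundary ∂_1: C_1 → C_0 maps an edge to its endpoints' difference, ∂[p,q] = q − p. For instance
  ∂[0,4] = [4] − [0].
The 9×27 boundary matrix has rank 8 and Smith normal form diag(1,1,1,1,1,1,1,1).

Boundary ∂_2: C_2 → C_1 acts by ∂[p,q,r] = [q,r] − [p,r] + [p,q]. For instance
  ∂[1,4,7] = [4,7] − [1,7] + [1,4],
  ∂[0,2,8] = [2,8] − [0,8] + [0,2].
The resulting 27×18 matrix has rank 18, and its Smith normal form has invariant factors (1,1,1,1,1,1,1,1,1,1,1,1,1,1,1,1,1,2).

From H_k ≅ ker(∂_k) / im(∂_{k+1}) we obtain:

  H_0: rank C_0 − rank ∂_1 = 9 − 8 = 1, and the invariant factors of ∂_1 are all 1, so H_0 = Z.
  H_1: rank ker ∂_1 − rank ∂_2 = (27 − 8) − 18 = 1, and ∂_2 has invariant factor 2 > 1, so H_1 = Z ⊕ Z/2.
  H_2: rank ker ∂_2 − rank ∂_3 = (18 − 18) − 0 = 0, and there is no ∂_3, so H_2 = 0.

As a check, the Euler characteristic is 9 − 27 + 18 = 0, which agrees with 1 − 1 + 0 = 0.

H_0 = Z,  H_1 = Z ⊕ Z/2,  H_2 = 0.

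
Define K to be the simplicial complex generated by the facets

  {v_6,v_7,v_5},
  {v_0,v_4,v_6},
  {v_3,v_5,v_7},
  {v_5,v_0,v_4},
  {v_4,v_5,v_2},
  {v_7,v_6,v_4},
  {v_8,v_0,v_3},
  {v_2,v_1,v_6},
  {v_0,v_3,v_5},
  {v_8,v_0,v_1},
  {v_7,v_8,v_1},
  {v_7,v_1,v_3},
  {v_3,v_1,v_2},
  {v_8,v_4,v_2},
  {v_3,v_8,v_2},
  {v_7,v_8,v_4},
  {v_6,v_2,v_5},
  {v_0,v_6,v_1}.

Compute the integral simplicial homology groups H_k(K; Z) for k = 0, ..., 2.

Order the vertices as v_0 < v_1 < v_2 < v_3 < v_4 < v_5 < v_6 < v_7 < v_8. Listing each simplex with vertices in this order, K has dimension 2 with simplices:

  0-simplices (9): [v_0], [v_1], [v_2], [v_3], [v_4], [v_5], [v_6], [v_7], [v_8]
  1-simplices (27): (27 of them)
  2-simplices (18): (18 of them)

Hence C_0 ≅ Z^9, C_1 ≅ Z^27, C_2 ≅ Z^18.

∂_1: C_1 → C_0 sends each edge [p,q] (with p < q) to q − p.
This gives a 9×27 integer matrix of rank 8; reducing to Smith normal form yields diagonal entries (1,1,1,1,1,1,1,1).

The boundary map ∂_2: C_2 → C_1 sends each 2-simplex [p,q,r] to [q,r] − [p,r] + [p,q]. For instance
  ∂[v_0,v_4,v_5] = [v_4,v_5] − [v_0,v_5] + [v_0,v_4],
  ∂[v_0,v_1,v_8] = [v_1,v_8] − [v_0,v_8] + [v_0,v_1].
The resulting 27×18 matrix has rank 18, and its Smith normal form has invariant factors (1,1,1,1,1,1,1,1,1,1,1,1,1,1,1,1,1,2).

From H_k ≅ ker(∂_k) / im(∂_{k+1}) we obtain:

  H_0: rank C_0 − rank ∂_1 = 9 − 8 = 1, and the invariant factors of ∂_1 are all 1, so H_0 = Z.
  H_1: rank ker ∂_1 − rank ∂_2 = (27 − 8) − 18 = 1, and ∂_2 has invariant factor 2 > 1, so H_1 = Z ⊕ Z_2.
  H_2: rank ker ∂_2 − rank ∂_3 = (18 − 18) − 0 = 0, and there is no ∂_3, so H_2 = 0.

H_0 = Z,  H_1 = Z ⊕ Z_2,  H_2 = 0.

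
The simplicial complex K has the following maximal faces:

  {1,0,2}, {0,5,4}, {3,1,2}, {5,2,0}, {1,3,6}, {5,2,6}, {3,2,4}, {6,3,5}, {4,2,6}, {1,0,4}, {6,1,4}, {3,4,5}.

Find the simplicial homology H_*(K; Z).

H_0 = Z,  H_1 = Z/2,  H_2 = 0.

Fix the vertex order 0 < 1 < 2 < 3 < 4 < 5 < 6 and write every simplex with vertices in increasing order. Then dim K = 2 and the simplices of K are:

  0-simplices (7): [0], [1], [2], [3], [4], [5], [6]
  1-simplices (18): [0,1], [0,2], [0,4], [0,5], [1,2], [1,3], [1,4], [1,6], [2,3], [2,4], [2,5], [2,6], [3,4], [3,5], [3,6], [4,5], [4,6], [5,6]
  2-simplices (12): [0,1,2], [0,1,4], [0,2,5], [0,4,5], [1,2,3], [1,3,6], [1,4,6], [2,3,4], [2,4,6], [2,5,6], [3,4,5], [3,5,6]

Hence C_0 ≅ Z^7, C_1 ≅ Z^18, C_2 ≅ Z^12.

Boundary ∂_1: C_1 → C_0 maps an edge to its endpoints' difference, ∂[p,q] = q − p. For instance
  ∂[0,1] = [1] − [0].
As a 7×18 matrix over Z this has rank 6, with invariant factors (1,1,1,1,1,1).

∂_2: C_2 → C_1 sends each 2-simplex [p,q,r] to [q,r] − [p,r] + [p,q]. For instance
  ∂[0,1,4] = [1,4] − [0,4] + [0,1],
  ∂[2,5,6] = [5,6] − [2,6] + [2,5].
The 18×12 boundary matrix has rank 12 and Smith normal form diag(1,1,1,1,1,1,1,1,1,1,1,2).

Reading off H_k = ker ∂_k / im ∂_{k+1}:

  H_0: rank C_0 − rank ∂_1 = 7 − 6 = 1, and the invariant factors of ∂_1 are all 1, so H_0 ≅ Z.
  H_1: rank ker ∂_1 − rank ∂_2 = (18 − 6) − 12 = 0, and ∂_2 has invariant factor 2 > 1, so H_1 ≅ Z/2.
  H_2: rank ker ∂_2 − rank ∂_3 = (12 − 12) − 0 = 0, and there is no ∂_3, so H_2 ≅ 0.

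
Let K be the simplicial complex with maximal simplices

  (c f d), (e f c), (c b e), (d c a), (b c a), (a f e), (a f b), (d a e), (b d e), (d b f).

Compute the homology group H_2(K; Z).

K has 6 vertices, 15 edges, 10 triangles.
rank ∂_2 = 10, rank ∂_3 = 0 ⇒ b_2 = 10 − 10 − 0 = 0. So H_2 = 0.

H_2 ≅ 0.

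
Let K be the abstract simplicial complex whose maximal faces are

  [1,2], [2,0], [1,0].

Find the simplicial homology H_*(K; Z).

K has 3 vertices, 3 edges.
rank ∂_0 = 0, rank ∂_1 = 2 ⇒ b_0 = 3 − 0 − 2 = 1; all invariant factors of ∂_1 are 1 so no torsion. So H_0 ≅ Z.
rank ∂_1 = 2, rank ∂_2 = 0 ⇒ b_1 = 3 − 2 − 0 = 1. So H_1 ≅ Z.

H_0 ≅ Z,  H_1 ≅ Z.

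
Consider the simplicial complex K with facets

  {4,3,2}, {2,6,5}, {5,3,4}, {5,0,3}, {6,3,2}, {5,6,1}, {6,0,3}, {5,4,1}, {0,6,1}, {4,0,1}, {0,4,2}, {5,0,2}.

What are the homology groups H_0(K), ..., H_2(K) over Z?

Fix the vertex order 0 < 1 < 2 < 3 < 4 < 5 < 6 and write every simplex with vertices in increasing order. Then dim K = 2 and the simplices of K are:

  0-simplices (7): [0], [1], [2], [3], [4], [5], [6]
  1-simplices (18): [0,1], [0,2], [0,3], [0,4], [0,5], [0,6], [1,4], [1,5], [1,6], [2,3], [2,4], [2,5], [2,6], [3,4], [3,5], [3,6], [4,5], [5,6]
  2-simplices (12): [0,1,4], [0,1,6], [0,2,4], [0,2,5], [0,3,5], [0,3,6], [1,4,5], [1,5,6], [2,3,4], [2,3,6], [2,5,6], [3,4,5]

giving chain groups C_0 ≅ Z^7, C_1 ≅ Z^18, C_2 ≅ Z^12.

∂_1: C_1 → C_0 sends each edge [p,q] (with p < q) to q − p. For instance
  ∂[1,4] = [4] − [1].
This gives a 7×18 integer matrix of rank 6; reducing to Smith normal form yields diagonal entries (1,1,1,1,1,1).

Boundary ∂_2: C_2 → C_1 maps a triangle to the signed sum of its edges. For instance
  ∂[0,2,5] = [2,5] − [0,5] + [0,2],
  ∂[0,3,5] = [3,5] − [0,5] + [0,3].
The resulting 18×12 matrix has rank 12, and its Smith normal form has invariant factors (1,1,1,1,1,1,1,1,1,1,1,2).

Reading off H_k = ker ∂_k / im ∂_{k+1}:

  H_0: rank C_0 − rank ∂_1 = 7 − 6 = 1, and the invariant factors of ∂_1 are all 1, so H_0 = Z.
  H_1: rank ker ∂_1 − rank ∂_2 = (18 − 6) − 12 = 0, and ∂_2 has invariant factor 2 > 1, so H_1 = Z/2.
  H_2: rank ker ∂_2 − rank ∂_3 = (12 − 12) − 0 = 0, and there is no ∂_3, so H_2 = 0.

H_0 ≅ Z,  H_1 ≅ Z/2,  H_2 = 0.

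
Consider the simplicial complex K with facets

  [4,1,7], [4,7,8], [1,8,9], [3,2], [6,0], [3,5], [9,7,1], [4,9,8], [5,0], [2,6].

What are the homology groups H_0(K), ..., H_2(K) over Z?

H_0 ≅ Z^2,  H_1 ≅ Z^2,  H_2 = 0.

K has 10 vertices, 15 edges, 5 triangles.
rank ∂_0 = 0, rank ∂_1 = 8 ⇒ b_0 = 10 − 0 − 8 = 2; all invariant factors of ∂_1 are 1 so no torsion. So H_0 = Z^2.
rank ∂_1 = 8, rank ∂_2 = 5 ⇒ b_1 = 15 − 8 − 5 = 2; all invariant factors of ∂_2 are 1 so no torsion. So H_1 = Z^2.
rank ∂_2 = 5, rank ∂_3 = 0 ⇒ b_2 = 5 − 5 − 0 = 0. So H_2 = 0.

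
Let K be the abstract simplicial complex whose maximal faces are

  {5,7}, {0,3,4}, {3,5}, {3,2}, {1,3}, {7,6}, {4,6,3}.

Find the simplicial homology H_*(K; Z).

Fix the vertex order 0 < 1 < 2 < 3 < 4 < 5 < 6 < 7 and write every simplex with vertices in increasing order. Then dim K = 2 and the simplices of K are:

  0-simplices (8): [0], [1], [2], [3], [4], [5], [6], [7]
  1-simplices (10): [0,3], [0,4], [1,3], [2,3], [3,4], [3,5], [3,6], [4,6], [5,7], [6,7]
  2-simplices (2): [0,3,4], [3,4,6]

so the chain groups are C_0 ≅ Z^8, C_1 ≅ Z^10, C_2 ≅ Z^2.

Boundary ∂_1: C_1 → C_0 sends each edge [p,q] (with p < q) to q − p.
As a 8×10 matrix over Z this has rank 7, with invariant factors (1,1,1,1,1,1,1).

The boundary map ∂_2: C_2 → C_1 maps a triangle to the signed sum of its edges. For instance
  ∂[0,3,4] = [3,4] − [0,4] + [0,3],
  ∂[3,4,6] = [4,6] − [3,6] + [3,4].
As a 10×2 matrix over Z this has rank 2, with invariant factors (1,1).

From H_k ≅ ker(∂_k) / im(∂_{k+1}) we obtain:

  H_0: rank C_0 − rank ∂_1 = 8 − 7 = 1, and the invariant factors of ∂_1 are all 1, so H_0 = Z.
  H_1: rank ker ∂_1 − rank ∂_2 = (10 − 7) − 2 = 1, and the invariant factors of ∂_2 are all 1, so H_1 = Z.
  H_2: rank ker ∂_2 − rank ∂_3 = (2 − 2) − 0 = 0, and there is no ∂_3, so H_2 = 0.

H_0 = Z,  H_1 = Z,  H_2 = 0.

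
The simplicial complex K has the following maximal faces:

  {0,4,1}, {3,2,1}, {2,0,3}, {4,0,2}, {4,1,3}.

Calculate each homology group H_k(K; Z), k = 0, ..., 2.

H_0 = Z,  H_1 = Z,  H_2 = 0.

Order the vertices as 0 < 1 < 2 < 3 < 4. Listing each simplex with vertices in this order, K has dimension 2 with simplices:

  0-simplices (5): [0], [1], [2], [3], [4]
  1-simplices (10): [0,1], [0,2], [0,3], [0,4], [1,2], [1,3], [1,4], [2,3], [2,4], [3,4]
  2-simplices (5): [0,1,4], [0,2,3], [0,2,4], [1,2,3], [1,3,4]

giving chain groups C_0 ≅ Z^5, C_1 ≅ Z^10, C_2 ≅ Z^5.

∂_1: C_1 → C_0 is given by ∂[p,q] = [q] − [p].
The 5×10 boundary matrix has rank 4 and Smith normal form diag(1,1,1,1).

Boundary ∂_2: C_2 → C_1 sends each 2-simplex [p,q,r] to [q,r] − [p,r] + [p,q]. For instance
  ∂[1,2,3] = [2,3] − [1,3] + [1,2],
  ∂[0,1,4] = [1,4] − [0,4] + [0,1].
The 10×5 boundary matrix has rank 5 and Smith normal form diag(1,1,1,1,1).

Now H_k = ker ∂_k / im ∂_{k+1}, so:

  H_0: rank C_0 − rank ∂_1 = 5 − 4 = 1, and the invariant factors of ∂_1 are all 1, so H_0 ≅ Z.
  H_1: rank ker ∂_1 − rank ∂_2 = (10 − 4) − 5 = 1, and the invariant factors of ∂_2 are all 1, so H_1 ≅ Z.
  H_2: rank ker ∂_2 − rank ∂_3 = (5 − 5) − 0 = 0, and there is no ∂_3, so H_2 ≅ 0.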